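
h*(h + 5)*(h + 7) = h^3 + 12*h^2 + 35*h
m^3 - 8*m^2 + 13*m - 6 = (m - 6)*(m - 1)^2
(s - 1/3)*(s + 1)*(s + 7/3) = s^3 + 3*s^2 + 11*s/9 - 7/9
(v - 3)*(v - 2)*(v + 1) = v^3 - 4*v^2 + v + 6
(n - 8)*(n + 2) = n^2 - 6*n - 16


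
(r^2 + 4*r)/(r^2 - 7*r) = (r + 4)/(r - 7)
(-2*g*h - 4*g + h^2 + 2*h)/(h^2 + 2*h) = (-2*g + h)/h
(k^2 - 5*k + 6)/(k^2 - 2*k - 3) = (k - 2)/(k + 1)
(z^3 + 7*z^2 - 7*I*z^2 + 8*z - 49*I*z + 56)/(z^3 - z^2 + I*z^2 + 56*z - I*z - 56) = (z^3 + 7*z^2*(1 - I) + z*(8 - 49*I) + 56)/(z^3 + z^2*(-1 + I) + z*(56 - I) - 56)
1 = 1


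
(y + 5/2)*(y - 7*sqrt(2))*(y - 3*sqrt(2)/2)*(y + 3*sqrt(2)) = y^4 - 11*sqrt(2)*y^3/2 + 5*y^3/2 - 30*y^2 - 55*sqrt(2)*y^2/4 - 75*y + 63*sqrt(2)*y + 315*sqrt(2)/2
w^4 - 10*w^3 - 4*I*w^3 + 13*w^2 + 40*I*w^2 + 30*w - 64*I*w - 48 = (w - 8)*(w - 2)*(w - 3*I)*(w - I)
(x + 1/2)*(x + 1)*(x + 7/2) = x^3 + 5*x^2 + 23*x/4 + 7/4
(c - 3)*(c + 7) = c^2 + 4*c - 21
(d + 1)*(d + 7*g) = d^2 + 7*d*g + d + 7*g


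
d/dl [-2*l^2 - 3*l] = -4*l - 3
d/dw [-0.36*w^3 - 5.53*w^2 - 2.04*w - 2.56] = -1.08*w^2 - 11.06*w - 2.04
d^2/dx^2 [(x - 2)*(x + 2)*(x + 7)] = 6*x + 14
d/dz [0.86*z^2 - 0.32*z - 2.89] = 1.72*z - 0.32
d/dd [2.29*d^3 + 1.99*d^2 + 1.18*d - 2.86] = 6.87*d^2 + 3.98*d + 1.18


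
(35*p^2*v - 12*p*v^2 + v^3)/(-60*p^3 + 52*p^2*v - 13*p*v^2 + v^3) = v*(-7*p + v)/(12*p^2 - 8*p*v + v^2)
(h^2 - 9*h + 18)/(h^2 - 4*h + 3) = (h - 6)/(h - 1)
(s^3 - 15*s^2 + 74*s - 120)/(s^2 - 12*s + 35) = (s^2 - 10*s + 24)/(s - 7)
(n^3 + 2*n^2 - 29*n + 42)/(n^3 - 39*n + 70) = (n - 3)/(n - 5)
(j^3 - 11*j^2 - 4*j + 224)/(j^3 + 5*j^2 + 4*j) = (j^2 - 15*j + 56)/(j*(j + 1))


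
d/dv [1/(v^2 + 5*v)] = (-2*v - 5)/(v^2*(v + 5)^2)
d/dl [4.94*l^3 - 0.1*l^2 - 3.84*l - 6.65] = 14.82*l^2 - 0.2*l - 3.84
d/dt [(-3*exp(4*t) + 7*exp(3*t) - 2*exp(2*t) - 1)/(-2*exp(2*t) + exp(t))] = (12*exp(5*t) - 23*exp(4*t) + 14*exp(3*t) - 2*exp(2*t) - 4*exp(t) + 1)*exp(-t)/(4*exp(2*t) - 4*exp(t) + 1)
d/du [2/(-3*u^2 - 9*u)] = 2*(2*u + 3)/(3*u^2*(u + 3)^2)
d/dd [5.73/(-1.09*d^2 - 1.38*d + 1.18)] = (12.4914*d + 7.9074)/(1.09*d^2 + 1.38*d - 1.18)^2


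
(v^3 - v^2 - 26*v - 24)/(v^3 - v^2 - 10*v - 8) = (v^2 - 2*v - 24)/(v^2 - 2*v - 8)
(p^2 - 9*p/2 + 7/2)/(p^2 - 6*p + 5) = (p - 7/2)/(p - 5)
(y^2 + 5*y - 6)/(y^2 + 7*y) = (y^2 + 5*y - 6)/(y*(y + 7))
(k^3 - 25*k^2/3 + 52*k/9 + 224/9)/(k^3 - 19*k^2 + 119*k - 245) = (9*k^2 - 12*k - 32)/(9*(k^2 - 12*k + 35))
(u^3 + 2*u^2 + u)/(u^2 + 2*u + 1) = u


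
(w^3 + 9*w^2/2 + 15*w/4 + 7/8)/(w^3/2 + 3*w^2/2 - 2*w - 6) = (8*w^3 + 36*w^2 + 30*w + 7)/(4*(w^3 + 3*w^2 - 4*w - 12))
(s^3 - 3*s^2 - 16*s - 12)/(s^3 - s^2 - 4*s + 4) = (s^2 - 5*s - 6)/(s^2 - 3*s + 2)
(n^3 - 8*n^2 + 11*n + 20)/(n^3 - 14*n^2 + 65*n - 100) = (n + 1)/(n - 5)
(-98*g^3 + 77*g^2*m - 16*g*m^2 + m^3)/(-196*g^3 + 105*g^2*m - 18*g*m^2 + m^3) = (2*g - m)/(4*g - m)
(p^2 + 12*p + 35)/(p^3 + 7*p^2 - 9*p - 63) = (p + 5)/(p^2 - 9)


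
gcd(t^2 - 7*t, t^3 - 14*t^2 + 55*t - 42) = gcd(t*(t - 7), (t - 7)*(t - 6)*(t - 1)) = t - 7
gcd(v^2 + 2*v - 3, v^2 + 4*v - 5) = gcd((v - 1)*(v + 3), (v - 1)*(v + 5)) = v - 1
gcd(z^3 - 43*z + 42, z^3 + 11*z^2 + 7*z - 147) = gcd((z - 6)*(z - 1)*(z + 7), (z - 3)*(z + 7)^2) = z + 7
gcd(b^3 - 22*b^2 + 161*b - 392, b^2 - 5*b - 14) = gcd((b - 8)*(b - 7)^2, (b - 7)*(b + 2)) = b - 7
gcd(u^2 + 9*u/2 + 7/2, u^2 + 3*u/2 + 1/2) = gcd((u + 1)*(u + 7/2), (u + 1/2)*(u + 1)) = u + 1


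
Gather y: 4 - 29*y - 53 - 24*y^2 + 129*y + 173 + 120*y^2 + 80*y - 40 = 96*y^2 + 180*y + 84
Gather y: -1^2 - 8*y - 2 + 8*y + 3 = 0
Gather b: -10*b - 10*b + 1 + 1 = 2 - 20*b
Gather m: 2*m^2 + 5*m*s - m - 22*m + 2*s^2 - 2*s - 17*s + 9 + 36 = 2*m^2 + m*(5*s - 23) + 2*s^2 - 19*s + 45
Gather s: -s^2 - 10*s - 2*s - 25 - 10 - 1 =-s^2 - 12*s - 36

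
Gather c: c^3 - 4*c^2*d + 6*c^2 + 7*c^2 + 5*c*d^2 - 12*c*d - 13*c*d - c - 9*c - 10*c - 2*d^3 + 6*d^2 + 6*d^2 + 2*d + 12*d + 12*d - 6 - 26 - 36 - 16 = c^3 + c^2*(13 - 4*d) + c*(5*d^2 - 25*d - 20) - 2*d^3 + 12*d^2 + 26*d - 84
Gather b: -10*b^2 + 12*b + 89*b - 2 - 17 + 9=-10*b^2 + 101*b - 10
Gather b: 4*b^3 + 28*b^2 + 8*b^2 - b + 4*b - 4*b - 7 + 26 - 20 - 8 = 4*b^3 + 36*b^2 - b - 9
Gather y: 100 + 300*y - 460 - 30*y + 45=270*y - 315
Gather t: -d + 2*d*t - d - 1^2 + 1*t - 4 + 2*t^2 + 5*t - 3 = -2*d + 2*t^2 + t*(2*d + 6) - 8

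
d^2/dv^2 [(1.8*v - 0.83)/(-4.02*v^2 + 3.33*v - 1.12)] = (-(1.8*v - 0.83)*(8.04*v - 3.33)*(16.08*v - 6.66) + (43.416*v - 18.6612)*(4.02*v^2 - 3.33*v + 1.12))/(4.02*v^2 - 3.33*v + 1.12)^3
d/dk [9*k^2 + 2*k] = 18*k + 2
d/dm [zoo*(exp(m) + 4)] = zoo*exp(m)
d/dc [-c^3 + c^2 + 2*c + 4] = -3*c^2 + 2*c + 2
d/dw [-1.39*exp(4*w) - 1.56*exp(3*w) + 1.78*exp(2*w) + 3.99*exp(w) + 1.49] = (-5.56*exp(3*w) - 4.68*exp(2*w) + 3.56*exp(w) + 3.99)*exp(w)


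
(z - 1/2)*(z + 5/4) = z^2 + 3*z/4 - 5/8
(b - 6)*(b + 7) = b^2 + b - 42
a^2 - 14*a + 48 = (a - 8)*(a - 6)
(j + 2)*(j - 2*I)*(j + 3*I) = j^3 + 2*j^2 + I*j^2 + 6*j + 2*I*j + 12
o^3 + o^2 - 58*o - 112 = (o - 8)*(o + 2)*(o + 7)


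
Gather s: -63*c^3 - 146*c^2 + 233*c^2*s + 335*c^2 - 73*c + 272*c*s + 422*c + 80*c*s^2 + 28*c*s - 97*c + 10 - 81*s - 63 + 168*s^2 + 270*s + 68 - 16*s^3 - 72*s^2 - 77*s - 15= -63*c^3 + 189*c^2 + 252*c - 16*s^3 + s^2*(80*c + 96) + s*(233*c^2 + 300*c + 112)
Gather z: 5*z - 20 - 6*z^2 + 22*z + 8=-6*z^2 + 27*z - 12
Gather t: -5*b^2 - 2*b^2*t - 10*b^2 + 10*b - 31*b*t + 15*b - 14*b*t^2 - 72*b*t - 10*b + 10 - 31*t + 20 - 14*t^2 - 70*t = -15*b^2 + 15*b + t^2*(-14*b - 14) + t*(-2*b^2 - 103*b - 101) + 30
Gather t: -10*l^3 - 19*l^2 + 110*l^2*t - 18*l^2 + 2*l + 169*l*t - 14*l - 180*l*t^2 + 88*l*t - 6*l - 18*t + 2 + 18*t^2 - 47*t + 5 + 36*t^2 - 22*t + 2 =-10*l^3 - 37*l^2 - 18*l + t^2*(54 - 180*l) + t*(110*l^2 + 257*l - 87) + 9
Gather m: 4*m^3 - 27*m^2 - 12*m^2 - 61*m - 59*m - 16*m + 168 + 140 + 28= 4*m^3 - 39*m^2 - 136*m + 336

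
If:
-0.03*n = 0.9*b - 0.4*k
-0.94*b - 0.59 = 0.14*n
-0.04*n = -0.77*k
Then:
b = 0.05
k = -0.24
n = -4.53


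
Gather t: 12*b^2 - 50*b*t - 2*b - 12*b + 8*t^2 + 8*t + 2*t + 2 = 12*b^2 - 14*b + 8*t^2 + t*(10 - 50*b) + 2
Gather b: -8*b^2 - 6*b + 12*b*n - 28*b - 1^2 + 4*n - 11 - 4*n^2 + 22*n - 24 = -8*b^2 + b*(12*n - 34) - 4*n^2 + 26*n - 36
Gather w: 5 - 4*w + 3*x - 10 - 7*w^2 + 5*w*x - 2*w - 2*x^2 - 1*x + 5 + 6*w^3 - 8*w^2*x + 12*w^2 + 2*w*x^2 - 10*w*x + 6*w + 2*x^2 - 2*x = 6*w^3 + w^2*(5 - 8*x) + w*(2*x^2 - 5*x)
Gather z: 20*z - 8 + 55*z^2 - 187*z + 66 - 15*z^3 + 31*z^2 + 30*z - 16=-15*z^3 + 86*z^2 - 137*z + 42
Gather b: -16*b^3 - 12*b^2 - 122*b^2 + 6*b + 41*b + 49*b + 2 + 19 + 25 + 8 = -16*b^3 - 134*b^2 + 96*b + 54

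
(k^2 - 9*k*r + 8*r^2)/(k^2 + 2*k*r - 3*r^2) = (k - 8*r)/(k + 3*r)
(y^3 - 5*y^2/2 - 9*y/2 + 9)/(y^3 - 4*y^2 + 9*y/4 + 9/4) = 2*(y + 2)/(2*y + 1)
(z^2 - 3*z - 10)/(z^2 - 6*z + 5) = (z + 2)/(z - 1)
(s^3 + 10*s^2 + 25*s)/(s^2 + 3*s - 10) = s*(s + 5)/(s - 2)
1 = 1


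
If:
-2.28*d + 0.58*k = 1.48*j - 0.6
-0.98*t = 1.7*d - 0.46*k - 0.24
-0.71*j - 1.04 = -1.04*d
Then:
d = 0.536212165501847*t + 1.06980946560017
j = 0.785437538199888*t + 0.102256118625601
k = 4.11208843772422*t + 3.43190454678324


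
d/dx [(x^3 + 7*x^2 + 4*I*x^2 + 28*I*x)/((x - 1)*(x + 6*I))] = (x^4 + x^3*(-2 + 12*I) + x^2*(-31 - 8*I) + x*(48 - 84*I) + 168)/(x^4 + x^3*(-2 + 12*I) + x^2*(-35 - 24*I) + x*(72 + 12*I) - 36)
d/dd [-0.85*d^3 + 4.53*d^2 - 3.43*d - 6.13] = -2.55*d^2 + 9.06*d - 3.43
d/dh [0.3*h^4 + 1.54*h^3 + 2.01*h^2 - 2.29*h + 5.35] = 1.2*h^3 + 4.62*h^2 + 4.02*h - 2.29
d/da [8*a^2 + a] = 16*a + 1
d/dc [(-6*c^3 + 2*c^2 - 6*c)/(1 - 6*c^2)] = 2*(18*c^4 - 27*c^2 + 2*c - 3)/(36*c^4 - 12*c^2 + 1)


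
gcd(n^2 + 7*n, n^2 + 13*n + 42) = n + 7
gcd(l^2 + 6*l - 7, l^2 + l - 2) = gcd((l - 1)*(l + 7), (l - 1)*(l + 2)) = l - 1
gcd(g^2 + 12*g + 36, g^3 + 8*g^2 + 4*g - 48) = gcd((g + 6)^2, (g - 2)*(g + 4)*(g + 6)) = g + 6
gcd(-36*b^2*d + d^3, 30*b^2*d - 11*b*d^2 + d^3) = 6*b*d - d^2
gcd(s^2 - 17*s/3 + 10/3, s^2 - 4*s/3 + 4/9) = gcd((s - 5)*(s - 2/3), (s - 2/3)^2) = s - 2/3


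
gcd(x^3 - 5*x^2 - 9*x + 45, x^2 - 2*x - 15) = x^2 - 2*x - 15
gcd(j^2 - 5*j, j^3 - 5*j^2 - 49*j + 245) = j - 5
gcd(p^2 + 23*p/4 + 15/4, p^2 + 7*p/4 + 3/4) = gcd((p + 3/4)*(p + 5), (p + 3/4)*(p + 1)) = p + 3/4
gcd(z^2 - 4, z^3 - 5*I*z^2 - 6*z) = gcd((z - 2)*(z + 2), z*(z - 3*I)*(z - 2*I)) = 1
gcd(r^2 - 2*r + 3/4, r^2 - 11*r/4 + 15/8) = r - 3/2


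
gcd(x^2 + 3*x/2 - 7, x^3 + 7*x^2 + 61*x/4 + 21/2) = x + 7/2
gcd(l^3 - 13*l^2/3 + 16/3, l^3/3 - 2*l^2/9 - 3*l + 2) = 1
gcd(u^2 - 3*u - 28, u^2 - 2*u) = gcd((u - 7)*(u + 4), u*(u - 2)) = 1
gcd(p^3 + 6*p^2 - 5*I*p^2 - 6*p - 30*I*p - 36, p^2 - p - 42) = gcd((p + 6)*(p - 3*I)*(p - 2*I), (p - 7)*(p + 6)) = p + 6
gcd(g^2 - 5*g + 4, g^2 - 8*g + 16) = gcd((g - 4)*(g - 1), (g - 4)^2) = g - 4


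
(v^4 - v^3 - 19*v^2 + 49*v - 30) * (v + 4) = v^5 + 3*v^4 - 23*v^3 - 27*v^2 + 166*v - 120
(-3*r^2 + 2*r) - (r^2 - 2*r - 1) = -4*r^2 + 4*r + 1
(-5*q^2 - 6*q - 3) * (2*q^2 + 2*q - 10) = -10*q^4 - 22*q^3 + 32*q^2 + 54*q + 30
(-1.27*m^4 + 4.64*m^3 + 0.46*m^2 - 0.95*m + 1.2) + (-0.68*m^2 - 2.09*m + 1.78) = -1.27*m^4 + 4.64*m^3 - 0.22*m^2 - 3.04*m + 2.98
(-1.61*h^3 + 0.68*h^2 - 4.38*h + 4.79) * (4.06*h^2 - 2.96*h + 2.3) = -6.5366*h^5 + 7.5264*h^4 - 23.4986*h^3 + 33.9762*h^2 - 24.2524*h + 11.017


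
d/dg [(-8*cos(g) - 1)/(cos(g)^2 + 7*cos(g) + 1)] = (-8*cos(g)^2 - 2*cos(g) + 1)*sin(g)/(cos(g)^2 + 7*cos(g) + 1)^2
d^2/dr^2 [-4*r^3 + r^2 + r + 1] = 2 - 24*r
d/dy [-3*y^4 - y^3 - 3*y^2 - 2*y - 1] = -12*y^3 - 3*y^2 - 6*y - 2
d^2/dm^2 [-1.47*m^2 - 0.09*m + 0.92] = -2.94000000000000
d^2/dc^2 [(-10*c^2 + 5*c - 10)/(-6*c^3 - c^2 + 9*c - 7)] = 10*(72*c^6 - 108*c^5 + 738*c^4 - 529*c^3 - 108*c^2 - 285*c + 183)/(216*c^9 + 108*c^8 - 954*c^7 + 433*c^6 + 1683*c^5 - 2004*c^4 - 225*c^3 + 1848*c^2 - 1323*c + 343)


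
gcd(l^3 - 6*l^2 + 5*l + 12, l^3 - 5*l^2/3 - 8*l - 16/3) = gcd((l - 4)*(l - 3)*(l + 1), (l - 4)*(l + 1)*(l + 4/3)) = l^2 - 3*l - 4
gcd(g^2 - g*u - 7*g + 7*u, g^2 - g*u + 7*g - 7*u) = -g + u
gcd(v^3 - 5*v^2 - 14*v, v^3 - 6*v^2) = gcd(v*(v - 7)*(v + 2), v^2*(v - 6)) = v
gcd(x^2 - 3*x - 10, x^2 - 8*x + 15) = x - 5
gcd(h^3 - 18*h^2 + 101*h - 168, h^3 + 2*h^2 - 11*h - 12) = h - 3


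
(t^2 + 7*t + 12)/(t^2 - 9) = (t + 4)/(t - 3)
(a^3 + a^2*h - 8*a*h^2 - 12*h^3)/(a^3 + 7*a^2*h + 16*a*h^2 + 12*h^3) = (a - 3*h)/(a + 3*h)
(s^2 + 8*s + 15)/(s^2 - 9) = (s + 5)/(s - 3)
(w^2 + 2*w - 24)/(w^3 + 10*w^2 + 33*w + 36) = (w^2 + 2*w - 24)/(w^3 + 10*w^2 + 33*w + 36)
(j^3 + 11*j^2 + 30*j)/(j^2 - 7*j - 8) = j*(j^2 + 11*j + 30)/(j^2 - 7*j - 8)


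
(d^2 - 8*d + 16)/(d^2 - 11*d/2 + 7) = 2*(d^2 - 8*d + 16)/(2*d^2 - 11*d + 14)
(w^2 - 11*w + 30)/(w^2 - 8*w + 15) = (w - 6)/(w - 3)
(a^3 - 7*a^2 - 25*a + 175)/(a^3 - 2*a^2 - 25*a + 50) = (a - 7)/(a - 2)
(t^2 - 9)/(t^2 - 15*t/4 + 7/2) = 4*(t^2 - 9)/(4*t^2 - 15*t + 14)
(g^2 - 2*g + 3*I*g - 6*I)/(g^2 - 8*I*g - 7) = (g^2 + g*(-2 + 3*I) - 6*I)/(g^2 - 8*I*g - 7)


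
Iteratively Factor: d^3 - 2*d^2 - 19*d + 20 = (d - 1)*(d^2 - d - 20) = (d - 1)*(d + 4)*(d - 5)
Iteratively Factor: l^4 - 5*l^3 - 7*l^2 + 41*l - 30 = (l - 2)*(l^3 - 3*l^2 - 13*l + 15) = (l - 5)*(l - 2)*(l^2 + 2*l - 3) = (l - 5)*(l - 2)*(l - 1)*(l + 3)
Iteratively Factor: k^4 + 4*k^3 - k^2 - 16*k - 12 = (k + 1)*(k^3 + 3*k^2 - 4*k - 12) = (k + 1)*(k + 2)*(k^2 + k - 6) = (k - 2)*(k + 1)*(k + 2)*(k + 3)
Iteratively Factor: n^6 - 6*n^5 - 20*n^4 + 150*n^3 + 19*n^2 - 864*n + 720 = (n + 4)*(n^5 - 10*n^4 + 20*n^3 + 70*n^2 - 261*n + 180) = (n - 4)*(n + 4)*(n^4 - 6*n^3 - 4*n^2 + 54*n - 45) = (n - 4)*(n - 3)*(n + 4)*(n^3 - 3*n^2 - 13*n + 15) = (n - 5)*(n - 4)*(n - 3)*(n + 4)*(n^2 + 2*n - 3) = (n - 5)*(n - 4)*(n - 3)*(n - 1)*(n + 4)*(n + 3)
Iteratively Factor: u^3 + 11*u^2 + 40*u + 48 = (u + 3)*(u^2 + 8*u + 16) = (u + 3)*(u + 4)*(u + 4)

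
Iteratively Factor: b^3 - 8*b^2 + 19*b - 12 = (b - 1)*(b^2 - 7*b + 12) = (b - 4)*(b - 1)*(b - 3)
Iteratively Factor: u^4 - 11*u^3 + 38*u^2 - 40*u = (u - 4)*(u^3 - 7*u^2 + 10*u) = (u - 4)*(u - 2)*(u^2 - 5*u) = (u - 5)*(u - 4)*(u - 2)*(u)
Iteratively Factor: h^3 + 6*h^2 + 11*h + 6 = (h + 3)*(h^2 + 3*h + 2) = (h + 2)*(h + 3)*(h + 1)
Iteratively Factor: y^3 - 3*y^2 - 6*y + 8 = (y - 1)*(y^2 - 2*y - 8) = (y - 4)*(y - 1)*(y + 2)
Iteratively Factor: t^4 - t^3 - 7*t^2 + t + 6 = (t - 1)*(t^3 - 7*t - 6) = (t - 1)*(t + 1)*(t^2 - t - 6) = (t - 1)*(t + 1)*(t + 2)*(t - 3)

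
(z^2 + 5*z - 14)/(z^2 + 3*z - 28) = (z - 2)/(z - 4)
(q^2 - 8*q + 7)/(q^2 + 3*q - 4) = (q - 7)/(q + 4)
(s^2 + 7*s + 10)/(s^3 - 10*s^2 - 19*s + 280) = (s + 2)/(s^2 - 15*s + 56)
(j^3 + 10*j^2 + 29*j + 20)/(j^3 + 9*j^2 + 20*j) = (j + 1)/j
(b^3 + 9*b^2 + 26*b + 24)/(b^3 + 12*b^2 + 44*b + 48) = (b + 3)/(b + 6)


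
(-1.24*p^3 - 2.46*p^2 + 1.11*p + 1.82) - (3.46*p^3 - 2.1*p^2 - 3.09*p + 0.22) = -4.7*p^3 - 0.36*p^2 + 4.2*p + 1.6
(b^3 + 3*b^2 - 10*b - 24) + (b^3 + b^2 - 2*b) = 2*b^3 + 4*b^2 - 12*b - 24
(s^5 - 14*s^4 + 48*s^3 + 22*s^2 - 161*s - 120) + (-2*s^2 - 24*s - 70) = s^5 - 14*s^4 + 48*s^3 + 20*s^2 - 185*s - 190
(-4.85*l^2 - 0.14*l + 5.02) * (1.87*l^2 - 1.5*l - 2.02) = -9.0695*l^4 + 7.0132*l^3 + 19.3944*l^2 - 7.2472*l - 10.1404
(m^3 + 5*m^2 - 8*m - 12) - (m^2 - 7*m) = m^3 + 4*m^2 - m - 12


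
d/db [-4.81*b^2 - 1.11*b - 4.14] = -9.62*b - 1.11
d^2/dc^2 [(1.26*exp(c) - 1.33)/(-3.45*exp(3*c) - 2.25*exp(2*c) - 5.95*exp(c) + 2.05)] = (-59.9886*exp(6*c) + 113.130675*exp(5*c) + 210.645225*exp(4*c) - 17.44365*exp(3*c) + 103.20345*exp(2*c) + 56.254975*exp(c) + 10.927525)*exp(c)/(41.063625*exp(9*c) + 80.341875*exp(8*c) + 264.8565*exp(7*c) + 215.3115*exp(6*c) + 361.30275*exp(5*c) - 44.65575*exp(4*c) + 89.4745*exp(3*c) - 189.3585*exp(2*c) + 75.014625*exp(c) - 8.615125)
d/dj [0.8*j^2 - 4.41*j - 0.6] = 1.6*j - 4.41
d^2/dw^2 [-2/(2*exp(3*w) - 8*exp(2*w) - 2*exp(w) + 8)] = (-2*(-3*exp(2*w) + 8*exp(w) + 1)^2*exp(w) + (9*exp(2*w) - 16*exp(w) - 1)*(exp(3*w) - 4*exp(2*w) - exp(w) + 4))*exp(w)/(exp(3*w) - 4*exp(2*w) - exp(w) + 4)^3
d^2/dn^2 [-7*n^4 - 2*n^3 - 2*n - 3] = 12*n*(-7*n - 1)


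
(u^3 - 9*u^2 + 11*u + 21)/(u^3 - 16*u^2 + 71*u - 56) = (u^2 - 2*u - 3)/(u^2 - 9*u + 8)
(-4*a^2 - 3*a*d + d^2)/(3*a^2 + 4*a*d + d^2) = (-4*a + d)/(3*a + d)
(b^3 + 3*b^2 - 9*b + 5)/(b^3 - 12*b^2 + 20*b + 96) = (b^3 + 3*b^2 - 9*b + 5)/(b^3 - 12*b^2 + 20*b + 96)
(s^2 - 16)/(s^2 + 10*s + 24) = (s - 4)/(s + 6)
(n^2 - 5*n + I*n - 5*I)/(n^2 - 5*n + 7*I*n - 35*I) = (n + I)/(n + 7*I)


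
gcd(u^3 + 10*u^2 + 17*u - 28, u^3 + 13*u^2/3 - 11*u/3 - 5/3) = u - 1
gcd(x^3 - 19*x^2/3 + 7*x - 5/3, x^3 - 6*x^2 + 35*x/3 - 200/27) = 1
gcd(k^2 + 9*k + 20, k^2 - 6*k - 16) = 1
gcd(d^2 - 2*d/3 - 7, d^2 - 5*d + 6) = d - 3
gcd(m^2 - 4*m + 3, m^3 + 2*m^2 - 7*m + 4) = m - 1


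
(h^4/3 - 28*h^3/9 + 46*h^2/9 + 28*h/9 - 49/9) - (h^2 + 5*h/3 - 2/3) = h^4/3 - 28*h^3/9 + 37*h^2/9 + 13*h/9 - 43/9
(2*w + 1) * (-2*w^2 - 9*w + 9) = -4*w^3 - 20*w^2 + 9*w + 9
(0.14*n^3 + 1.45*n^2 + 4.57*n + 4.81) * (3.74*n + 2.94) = 0.5236*n^4 + 5.8346*n^3 + 21.3548*n^2 + 31.4252*n + 14.1414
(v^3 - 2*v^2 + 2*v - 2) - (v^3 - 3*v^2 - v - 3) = v^2 + 3*v + 1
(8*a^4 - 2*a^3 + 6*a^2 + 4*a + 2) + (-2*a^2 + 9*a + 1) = 8*a^4 - 2*a^3 + 4*a^2 + 13*a + 3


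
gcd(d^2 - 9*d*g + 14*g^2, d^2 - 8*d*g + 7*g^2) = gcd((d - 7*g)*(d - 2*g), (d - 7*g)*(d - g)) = d - 7*g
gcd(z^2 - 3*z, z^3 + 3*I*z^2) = z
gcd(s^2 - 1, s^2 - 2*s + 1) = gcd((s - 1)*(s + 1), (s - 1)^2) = s - 1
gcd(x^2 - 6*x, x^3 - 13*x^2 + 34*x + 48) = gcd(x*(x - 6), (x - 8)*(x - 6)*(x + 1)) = x - 6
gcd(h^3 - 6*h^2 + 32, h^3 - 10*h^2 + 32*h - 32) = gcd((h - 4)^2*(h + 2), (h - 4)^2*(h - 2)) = h^2 - 8*h + 16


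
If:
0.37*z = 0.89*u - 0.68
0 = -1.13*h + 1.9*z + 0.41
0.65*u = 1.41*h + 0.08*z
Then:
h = 0.35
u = 0.76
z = -0.01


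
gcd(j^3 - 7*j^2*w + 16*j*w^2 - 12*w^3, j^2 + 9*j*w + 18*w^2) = 1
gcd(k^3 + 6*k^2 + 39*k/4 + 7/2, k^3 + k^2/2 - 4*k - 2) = k^2 + 5*k/2 + 1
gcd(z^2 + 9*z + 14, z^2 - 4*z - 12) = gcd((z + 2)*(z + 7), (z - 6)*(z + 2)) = z + 2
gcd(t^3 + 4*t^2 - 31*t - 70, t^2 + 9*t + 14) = t^2 + 9*t + 14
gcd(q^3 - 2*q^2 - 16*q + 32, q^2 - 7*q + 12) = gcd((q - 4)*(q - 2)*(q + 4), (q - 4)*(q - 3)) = q - 4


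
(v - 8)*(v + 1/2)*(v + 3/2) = v^3 - 6*v^2 - 61*v/4 - 6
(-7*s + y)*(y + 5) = -7*s*y - 35*s + y^2 + 5*y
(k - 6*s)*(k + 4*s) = k^2 - 2*k*s - 24*s^2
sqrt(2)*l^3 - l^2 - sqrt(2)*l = l*(l - sqrt(2))*(sqrt(2)*l + 1)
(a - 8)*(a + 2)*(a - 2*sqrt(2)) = a^3 - 6*a^2 - 2*sqrt(2)*a^2 - 16*a + 12*sqrt(2)*a + 32*sqrt(2)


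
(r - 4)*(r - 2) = r^2 - 6*r + 8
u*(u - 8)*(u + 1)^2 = u^4 - 6*u^3 - 15*u^2 - 8*u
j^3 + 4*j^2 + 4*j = j*(j + 2)^2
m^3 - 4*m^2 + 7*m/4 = m*(m - 7/2)*(m - 1/2)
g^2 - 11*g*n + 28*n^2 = (g - 7*n)*(g - 4*n)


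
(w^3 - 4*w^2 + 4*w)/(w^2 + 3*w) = (w^2 - 4*w + 4)/(w + 3)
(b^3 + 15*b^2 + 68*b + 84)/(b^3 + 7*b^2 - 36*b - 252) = (b + 2)/(b - 6)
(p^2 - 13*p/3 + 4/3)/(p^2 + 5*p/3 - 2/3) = (p - 4)/(p + 2)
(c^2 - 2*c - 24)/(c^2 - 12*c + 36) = (c + 4)/(c - 6)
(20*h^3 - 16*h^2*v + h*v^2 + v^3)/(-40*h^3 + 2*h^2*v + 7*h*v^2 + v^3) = (-2*h + v)/(4*h + v)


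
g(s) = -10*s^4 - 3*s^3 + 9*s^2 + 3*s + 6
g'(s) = -40*s^3 - 9*s^2 + 18*s + 3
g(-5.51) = -8452.79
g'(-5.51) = 6321.95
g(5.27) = -7880.66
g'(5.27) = -6006.62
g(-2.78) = -465.61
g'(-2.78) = 742.80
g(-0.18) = 5.76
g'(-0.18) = -0.30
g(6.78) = -21625.88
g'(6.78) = -12755.31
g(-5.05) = -5897.04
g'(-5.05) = 4834.08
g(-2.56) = -321.86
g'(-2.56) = 569.03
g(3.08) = -886.95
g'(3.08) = -1195.66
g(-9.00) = -62715.00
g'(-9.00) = 28272.00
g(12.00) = -211206.00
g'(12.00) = -70197.00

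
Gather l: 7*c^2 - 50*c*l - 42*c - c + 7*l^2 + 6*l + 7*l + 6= 7*c^2 - 43*c + 7*l^2 + l*(13 - 50*c) + 6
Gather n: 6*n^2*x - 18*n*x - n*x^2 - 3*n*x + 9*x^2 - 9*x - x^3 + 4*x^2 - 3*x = 6*n^2*x + n*(-x^2 - 21*x) - x^3 + 13*x^2 - 12*x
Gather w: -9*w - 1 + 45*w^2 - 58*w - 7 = 45*w^2 - 67*w - 8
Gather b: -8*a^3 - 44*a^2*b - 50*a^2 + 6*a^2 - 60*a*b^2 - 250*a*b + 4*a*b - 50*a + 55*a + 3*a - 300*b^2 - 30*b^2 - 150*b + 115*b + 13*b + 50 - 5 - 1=-8*a^3 - 44*a^2 + 8*a + b^2*(-60*a - 330) + b*(-44*a^2 - 246*a - 22) + 44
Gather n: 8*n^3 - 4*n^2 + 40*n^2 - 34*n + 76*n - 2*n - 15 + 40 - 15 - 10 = 8*n^3 + 36*n^2 + 40*n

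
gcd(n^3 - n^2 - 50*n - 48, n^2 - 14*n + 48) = n - 8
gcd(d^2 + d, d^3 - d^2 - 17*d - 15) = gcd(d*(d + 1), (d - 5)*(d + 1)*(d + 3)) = d + 1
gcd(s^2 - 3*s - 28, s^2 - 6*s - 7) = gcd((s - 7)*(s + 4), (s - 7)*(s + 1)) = s - 7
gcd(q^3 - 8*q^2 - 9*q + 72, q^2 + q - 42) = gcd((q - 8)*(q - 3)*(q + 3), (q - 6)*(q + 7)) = 1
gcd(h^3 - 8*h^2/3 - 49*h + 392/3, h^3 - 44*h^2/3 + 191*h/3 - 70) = h - 7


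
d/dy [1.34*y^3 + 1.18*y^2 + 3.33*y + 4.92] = 4.02*y^2 + 2.36*y + 3.33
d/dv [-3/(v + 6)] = 3/(v + 6)^2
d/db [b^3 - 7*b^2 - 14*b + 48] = 3*b^2 - 14*b - 14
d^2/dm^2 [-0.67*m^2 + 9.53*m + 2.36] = -1.34000000000000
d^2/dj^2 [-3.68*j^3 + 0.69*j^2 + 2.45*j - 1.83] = 1.38 - 22.08*j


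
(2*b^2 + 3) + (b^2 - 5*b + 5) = 3*b^2 - 5*b + 8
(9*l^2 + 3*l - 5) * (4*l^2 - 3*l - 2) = 36*l^4 - 15*l^3 - 47*l^2 + 9*l + 10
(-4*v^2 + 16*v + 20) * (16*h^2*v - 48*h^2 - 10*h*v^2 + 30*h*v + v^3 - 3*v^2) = -64*h^2*v^3 + 448*h^2*v^2 - 448*h^2*v - 960*h^2 + 40*h*v^4 - 280*h*v^3 + 280*h*v^2 + 600*h*v - 4*v^5 + 28*v^4 - 28*v^3 - 60*v^2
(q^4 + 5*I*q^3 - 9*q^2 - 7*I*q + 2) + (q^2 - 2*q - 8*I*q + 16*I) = q^4 + 5*I*q^3 - 8*q^2 - 2*q - 15*I*q + 2 + 16*I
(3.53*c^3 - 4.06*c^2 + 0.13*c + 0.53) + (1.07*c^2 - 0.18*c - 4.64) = 3.53*c^3 - 2.99*c^2 - 0.05*c - 4.11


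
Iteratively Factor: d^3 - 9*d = (d + 3)*(d^2 - 3*d) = (d - 3)*(d + 3)*(d)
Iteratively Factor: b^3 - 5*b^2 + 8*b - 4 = (b - 1)*(b^2 - 4*b + 4) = (b - 2)*(b - 1)*(b - 2)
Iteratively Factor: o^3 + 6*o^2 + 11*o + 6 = (o + 3)*(o^2 + 3*o + 2) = (o + 2)*(o + 3)*(o + 1)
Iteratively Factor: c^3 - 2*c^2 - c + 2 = (c + 1)*(c^2 - 3*c + 2) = (c - 1)*(c + 1)*(c - 2)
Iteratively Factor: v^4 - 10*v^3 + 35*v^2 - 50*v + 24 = (v - 2)*(v^3 - 8*v^2 + 19*v - 12) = (v - 2)*(v - 1)*(v^2 - 7*v + 12) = (v - 4)*(v - 2)*(v - 1)*(v - 3)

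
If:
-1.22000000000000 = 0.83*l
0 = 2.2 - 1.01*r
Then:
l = -1.47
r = 2.18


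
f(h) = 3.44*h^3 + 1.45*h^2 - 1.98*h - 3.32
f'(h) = 10.32*h^2 + 2.9*h - 1.98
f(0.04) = -3.40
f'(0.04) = -1.85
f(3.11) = 108.02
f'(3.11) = 106.86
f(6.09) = 815.38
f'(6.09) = 398.43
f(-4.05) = -200.04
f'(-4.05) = 155.55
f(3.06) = 102.76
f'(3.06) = 103.53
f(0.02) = -3.36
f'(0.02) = -1.92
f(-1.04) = -3.56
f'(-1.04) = 6.17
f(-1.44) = -7.73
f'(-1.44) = 15.24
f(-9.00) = -2375.81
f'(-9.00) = 807.84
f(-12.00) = -5715.08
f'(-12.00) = 1449.30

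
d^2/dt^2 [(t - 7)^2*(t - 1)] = 6*t - 30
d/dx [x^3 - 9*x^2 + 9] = 3*x*(x - 6)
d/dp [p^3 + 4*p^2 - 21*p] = 3*p^2 + 8*p - 21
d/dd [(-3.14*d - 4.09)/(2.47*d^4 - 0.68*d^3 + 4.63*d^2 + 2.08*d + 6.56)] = (23.2674*d^4 + 36.1388*d^3 + 6.1946*d^2 + 37.8734*d - 12.0912)/(6.1009*d^8 - 3.3592*d^7 + 23.3346*d^6 + 3.9784*d^5 + 51.0145*d^4 + 10.3392*d^3 + 65.072*d^2 + 27.2896*d + 43.0336)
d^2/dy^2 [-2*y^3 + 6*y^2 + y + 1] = 12 - 12*y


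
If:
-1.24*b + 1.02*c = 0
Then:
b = 0.82258064516129*c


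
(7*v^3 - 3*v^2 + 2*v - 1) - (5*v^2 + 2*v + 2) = 7*v^3 - 8*v^2 - 3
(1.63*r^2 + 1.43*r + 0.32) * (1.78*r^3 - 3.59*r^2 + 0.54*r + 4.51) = 2.9014*r^5 - 3.3063*r^4 - 3.6839*r^3 + 6.9747*r^2 + 6.6221*r + 1.4432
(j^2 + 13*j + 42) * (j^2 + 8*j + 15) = j^4 + 21*j^3 + 161*j^2 + 531*j + 630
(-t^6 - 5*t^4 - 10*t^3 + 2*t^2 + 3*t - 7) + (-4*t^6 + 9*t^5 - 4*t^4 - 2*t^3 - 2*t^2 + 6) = -5*t^6 + 9*t^5 - 9*t^4 - 12*t^3 + 3*t - 1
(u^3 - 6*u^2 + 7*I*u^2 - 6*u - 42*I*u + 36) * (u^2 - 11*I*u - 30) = u^5 - 6*u^4 - 4*I*u^4 + 41*u^3 + 24*I*u^3 - 246*u^2 - 144*I*u^2 + 180*u + 864*I*u - 1080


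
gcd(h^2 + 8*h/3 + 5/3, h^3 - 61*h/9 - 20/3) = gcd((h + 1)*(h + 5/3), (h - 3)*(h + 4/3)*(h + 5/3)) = h + 5/3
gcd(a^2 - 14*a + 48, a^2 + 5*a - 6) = 1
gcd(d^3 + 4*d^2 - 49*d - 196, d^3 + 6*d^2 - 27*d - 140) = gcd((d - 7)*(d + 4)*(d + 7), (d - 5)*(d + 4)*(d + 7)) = d^2 + 11*d + 28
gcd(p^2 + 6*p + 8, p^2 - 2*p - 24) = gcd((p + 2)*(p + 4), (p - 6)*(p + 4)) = p + 4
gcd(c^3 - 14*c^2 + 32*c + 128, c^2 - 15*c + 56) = c - 8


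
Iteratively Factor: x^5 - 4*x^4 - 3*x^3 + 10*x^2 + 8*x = (x + 1)*(x^4 - 5*x^3 + 2*x^2 + 8*x) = (x - 4)*(x + 1)*(x^3 - x^2 - 2*x) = (x - 4)*(x - 2)*(x + 1)*(x^2 + x) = (x - 4)*(x - 2)*(x + 1)^2*(x)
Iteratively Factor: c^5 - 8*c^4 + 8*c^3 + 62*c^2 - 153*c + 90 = (c - 5)*(c^4 - 3*c^3 - 7*c^2 + 27*c - 18) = (c - 5)*(c - 1)*(c^3 - 2*c^2 - 9*c + 18) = (c - 5)*(c - 2)*(c - 1)*(c^2 - 9) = (c - 5)*(c - 2)*(c - 1)*(c + 3)*(c - 3)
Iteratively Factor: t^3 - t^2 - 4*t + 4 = (t - 1)*(t^2 - 4) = (t - 2)*(t - 1)*(t + 2)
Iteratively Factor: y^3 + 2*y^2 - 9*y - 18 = (y + 3)*(y^2 - y - 6) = (y - 3)*(y + 3)*(y + 2)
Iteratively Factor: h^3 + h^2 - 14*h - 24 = (h - 4)*(h^2 + 5*h + 6) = (h - 4)*(h + 3)*(h + 2)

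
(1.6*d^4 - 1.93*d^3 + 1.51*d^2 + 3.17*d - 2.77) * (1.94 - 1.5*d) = -2.4*d^5 + 5.999*d^4 - 6.0092*d^3 - 1.8256*d^2 + 10.3048*d - 5.3738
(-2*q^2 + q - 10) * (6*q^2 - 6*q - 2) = -12*q^4 + 18*q^3 - 62*q^2 + 58*q + 20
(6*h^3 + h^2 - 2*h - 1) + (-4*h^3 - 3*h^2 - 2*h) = 2*h^3 - 2*h^2 - 4*h - 1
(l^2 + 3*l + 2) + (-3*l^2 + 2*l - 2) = -2*l^2 + 5*l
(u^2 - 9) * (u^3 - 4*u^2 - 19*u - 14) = u^5 - 4*u^4 - 28*u^3 + 22*u^2 + 171*u + 126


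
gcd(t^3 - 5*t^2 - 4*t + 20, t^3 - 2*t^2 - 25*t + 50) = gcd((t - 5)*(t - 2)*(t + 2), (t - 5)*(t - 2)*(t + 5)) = t^2 - 7*t + 10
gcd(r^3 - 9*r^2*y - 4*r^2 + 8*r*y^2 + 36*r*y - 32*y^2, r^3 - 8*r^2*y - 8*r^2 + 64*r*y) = -r + 8*y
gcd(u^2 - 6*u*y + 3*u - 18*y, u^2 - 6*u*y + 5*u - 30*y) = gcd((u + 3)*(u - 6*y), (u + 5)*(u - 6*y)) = -u + 6*y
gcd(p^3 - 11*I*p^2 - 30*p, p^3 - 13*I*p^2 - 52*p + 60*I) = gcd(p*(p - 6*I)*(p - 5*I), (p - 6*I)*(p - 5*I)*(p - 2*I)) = p^2 - 11*I*p - 30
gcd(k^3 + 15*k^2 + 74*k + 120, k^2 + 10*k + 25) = k + 5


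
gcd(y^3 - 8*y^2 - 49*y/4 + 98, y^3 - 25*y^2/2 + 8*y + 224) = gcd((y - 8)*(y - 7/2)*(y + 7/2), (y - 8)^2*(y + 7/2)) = y^2 - 9*y/2 - 28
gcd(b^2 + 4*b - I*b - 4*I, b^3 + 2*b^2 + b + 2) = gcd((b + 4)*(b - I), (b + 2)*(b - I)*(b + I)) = b - I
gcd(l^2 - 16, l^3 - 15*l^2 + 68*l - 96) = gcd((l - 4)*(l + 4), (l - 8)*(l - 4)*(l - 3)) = l - 4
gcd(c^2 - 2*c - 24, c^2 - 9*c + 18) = c - 6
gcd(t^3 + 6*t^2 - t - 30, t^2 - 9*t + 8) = 1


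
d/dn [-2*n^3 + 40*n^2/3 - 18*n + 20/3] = -6*n^2 + 80*n/3 - 18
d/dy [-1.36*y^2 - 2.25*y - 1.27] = -2.72*y - 2.25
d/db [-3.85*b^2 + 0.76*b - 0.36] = 0.76 - 7.7*b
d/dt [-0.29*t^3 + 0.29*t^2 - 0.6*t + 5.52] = -0.87*t^2 + 0.58*t - 0.6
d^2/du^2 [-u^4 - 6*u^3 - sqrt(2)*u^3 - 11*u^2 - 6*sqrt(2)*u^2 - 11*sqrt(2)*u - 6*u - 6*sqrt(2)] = -12*u^2 - 36*u - 6*sqrt(2)*u - 22 - 12*sqrt(2)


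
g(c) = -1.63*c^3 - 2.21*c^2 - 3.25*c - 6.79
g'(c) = -4.89*c^2 - 4.42*c - 3.25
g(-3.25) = 36.38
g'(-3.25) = -40.54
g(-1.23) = -3.10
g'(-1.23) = -5.21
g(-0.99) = -4.16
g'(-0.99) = -3.67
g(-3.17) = 33.23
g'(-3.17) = -38.38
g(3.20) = -93.23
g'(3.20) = -67.47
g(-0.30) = -5.97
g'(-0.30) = -2.36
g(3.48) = -113.56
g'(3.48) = -77.85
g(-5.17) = 176.19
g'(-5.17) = -111.10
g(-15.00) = 5045.96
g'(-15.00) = -1037.20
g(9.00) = -1403.32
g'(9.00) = -439.12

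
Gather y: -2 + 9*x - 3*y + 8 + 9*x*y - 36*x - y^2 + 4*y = -27*x - y^2 + y*(9*x + 1) + 6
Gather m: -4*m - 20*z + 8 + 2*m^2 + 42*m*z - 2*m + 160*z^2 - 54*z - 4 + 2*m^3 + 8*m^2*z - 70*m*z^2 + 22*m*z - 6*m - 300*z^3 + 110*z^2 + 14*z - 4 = 2*m^3 + m^2*(8*z + 2) + m*(-70*z^2 + 64*z - 12) - 300*z^3 + 270*z^2 - 60*z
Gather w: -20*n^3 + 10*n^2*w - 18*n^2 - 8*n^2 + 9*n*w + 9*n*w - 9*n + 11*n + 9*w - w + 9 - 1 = -20*n^3 - 26*n^2 + 2*n + w*(10*n^2 + 18*n + 8) + 8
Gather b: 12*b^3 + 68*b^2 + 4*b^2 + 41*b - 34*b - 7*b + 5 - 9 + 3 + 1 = 12*b^3 + 72*b^2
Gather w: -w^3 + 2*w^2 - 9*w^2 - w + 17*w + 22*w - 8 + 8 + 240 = -w^3 - 7*w^2 + 38*w + 240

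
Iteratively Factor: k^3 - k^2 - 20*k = (k)*(k^2 - k - 20) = k*(k - 5)*(k + 4)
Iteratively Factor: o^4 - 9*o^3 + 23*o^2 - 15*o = (o - 3)*(o^3 - 6*o^2 + 5*o) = o*(o - 3)*(o^2 - 6*o + 5) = o*(o - 5)*(o - 3)*(o - 1)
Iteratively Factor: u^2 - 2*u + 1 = (u - 1)*(u - 1)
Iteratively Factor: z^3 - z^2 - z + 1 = (z - 1)*(z^2 - 1) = (z - 1)^2*(z + 1)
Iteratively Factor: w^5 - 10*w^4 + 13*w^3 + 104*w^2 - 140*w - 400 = (w - 5)*(w^4 - 5*w^3 - 12*w^2 + 44*w + 80) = (w - 5)*(w + 2)*(w^3 - 7*w^2 + 2*w + 40) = (w - 5)^2*(w + 2)*(w^2 - 2*w - 8) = (w - 5)^2*(w + 2)^2*(w - 4)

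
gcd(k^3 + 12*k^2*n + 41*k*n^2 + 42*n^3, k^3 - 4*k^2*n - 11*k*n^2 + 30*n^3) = k + 3*n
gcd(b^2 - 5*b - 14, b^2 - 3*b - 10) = b + 2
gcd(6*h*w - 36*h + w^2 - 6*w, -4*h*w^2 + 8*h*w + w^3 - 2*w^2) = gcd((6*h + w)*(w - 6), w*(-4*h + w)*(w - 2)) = 1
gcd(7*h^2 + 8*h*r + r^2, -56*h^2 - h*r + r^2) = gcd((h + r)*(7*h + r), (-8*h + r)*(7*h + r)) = 7*h + r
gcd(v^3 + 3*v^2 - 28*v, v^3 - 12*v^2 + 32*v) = v^2 - 4*v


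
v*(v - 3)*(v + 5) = v^3 + 2*v^2 - 15*v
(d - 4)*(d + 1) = d^2 - 3*d - 4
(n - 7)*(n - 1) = n^2 - 8*n + 7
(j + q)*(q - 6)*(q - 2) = j*q^2 - 8*j*q + 12*j + q^3 - 8*q^2 + 12*q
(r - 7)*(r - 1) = r^2 - 8*r + 7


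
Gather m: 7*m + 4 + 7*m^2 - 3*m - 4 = 7*m^2 + 4*m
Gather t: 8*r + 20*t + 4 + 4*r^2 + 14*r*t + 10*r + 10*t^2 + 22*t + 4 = 4*r^2 + 18*r + 10*t^2 + t*(14*r + 42) + 8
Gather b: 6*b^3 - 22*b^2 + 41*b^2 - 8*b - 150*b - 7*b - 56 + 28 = 6*b^3 + 19*b^2 - 165*b - 28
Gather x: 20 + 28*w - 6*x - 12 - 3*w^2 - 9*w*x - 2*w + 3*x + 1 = -3*w^2 + 26*w + x*(-9*w - 3) + 9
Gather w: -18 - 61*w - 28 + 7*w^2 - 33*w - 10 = 7*w^2 - 94*w - 56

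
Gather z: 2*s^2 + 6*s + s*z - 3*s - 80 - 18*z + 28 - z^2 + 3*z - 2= 2*s^2 + 3*s - z^2 + z*(s - 15) - 54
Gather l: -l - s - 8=-l - s - 8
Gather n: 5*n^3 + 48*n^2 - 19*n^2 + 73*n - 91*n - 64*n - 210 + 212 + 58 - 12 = 5*n^3 + 29*n^2 - 82*n + 48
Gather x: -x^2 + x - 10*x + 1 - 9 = -x^2 - 9*x - 8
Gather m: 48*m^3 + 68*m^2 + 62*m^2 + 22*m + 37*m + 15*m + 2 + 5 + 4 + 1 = 48*m^3 + 130*m^2 + 74*m + 12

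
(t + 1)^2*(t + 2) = t^3 + 4*t^2 + 5*t + 2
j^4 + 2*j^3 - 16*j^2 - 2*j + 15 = (j - 3)*(j - 1)*(j + 1)*(j + 5)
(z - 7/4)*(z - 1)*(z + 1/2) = z^3 - 9*z^2/4 + 3*z/8 + 7/8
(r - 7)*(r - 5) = r^2 - 12*r + 35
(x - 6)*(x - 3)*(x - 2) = x^3 - 11*x^2 + 36*x - 36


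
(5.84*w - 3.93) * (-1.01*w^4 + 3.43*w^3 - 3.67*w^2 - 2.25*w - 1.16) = -5.8984*w^5 + 24.0005*w^4 - 34.9127*w^3 + 1.2831*w^2 + 2.0681*w + 4.5588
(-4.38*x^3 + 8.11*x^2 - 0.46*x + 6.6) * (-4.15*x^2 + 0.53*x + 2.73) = 18.177*x^5 - 35.9779*x^4 - 5.7501*x^3 - 5.4935*x^2 + 2.2422*x + 18.018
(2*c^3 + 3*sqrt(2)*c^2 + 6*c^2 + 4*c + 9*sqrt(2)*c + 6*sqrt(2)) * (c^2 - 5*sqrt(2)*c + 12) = 2*c^5 - 7*sqrt(2)*c^4 + 6*c^4 - 21*sqrt(2)*c^3 - 2*c^3 - 18*c^2 + 22*sqrt(2)*c^2 - 12*c + 108*sqrt(2)*c + 72*sqrt(2)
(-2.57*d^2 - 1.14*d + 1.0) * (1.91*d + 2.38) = -4.9087*d^3 - 8.294*d^2 - 0.8032*d + 2.38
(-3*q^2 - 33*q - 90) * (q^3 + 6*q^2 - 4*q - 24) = -3*q^5 - 51*q^4 - 276*q^3 - 336*q^2 + 1152*q + 2160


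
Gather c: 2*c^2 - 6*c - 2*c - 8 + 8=2*c^2 - 8*c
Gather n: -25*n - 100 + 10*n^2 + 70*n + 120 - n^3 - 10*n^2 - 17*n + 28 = -n^3 + 28*n + 48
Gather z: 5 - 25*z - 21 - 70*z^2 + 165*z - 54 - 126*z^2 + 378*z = -196*z^2 + 518*z - 70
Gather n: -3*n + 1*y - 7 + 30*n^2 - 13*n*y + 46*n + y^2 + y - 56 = 30*n^2 + n*(43 - 13*y) + y^2 + 2*y - 63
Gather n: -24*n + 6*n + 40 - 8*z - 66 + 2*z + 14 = -18*n - 6*z - 12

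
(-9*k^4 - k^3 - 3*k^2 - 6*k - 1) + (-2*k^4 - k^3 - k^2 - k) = -11*k^4 - 2*k^3 - 4*k^2 - 7*k - 1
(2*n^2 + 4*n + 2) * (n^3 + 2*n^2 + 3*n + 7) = 2*n^5 + 8*n^4 + 16*n^3 + 30*n^2 + 34*n + 14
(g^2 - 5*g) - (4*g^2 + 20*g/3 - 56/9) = -3*g^2 - 35*g/3 + 56/9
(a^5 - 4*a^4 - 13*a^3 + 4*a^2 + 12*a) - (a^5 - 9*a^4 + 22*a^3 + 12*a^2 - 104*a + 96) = 5*a^4 - 35*a^3 - 8*a^2 + 116*a - 96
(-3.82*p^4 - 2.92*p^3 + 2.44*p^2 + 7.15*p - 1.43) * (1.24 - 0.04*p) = 0.1528*p^5 - 4.62*p^4 - 3.7184*p^3 + 2.7396*p^2 + 8.9232*p - 1.7732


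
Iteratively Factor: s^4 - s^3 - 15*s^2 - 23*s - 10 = (s + 2)*(s^3 - 3*s^2 - 9*s - 5) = (s - 5)*(s + 2)*(s^2 + 2*s + 1) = (s - 5)*(s + 1)*(s + 2)*(s + 1)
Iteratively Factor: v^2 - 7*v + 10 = (v - 2)*(v - 5)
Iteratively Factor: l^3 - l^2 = (l)*(l^2 - l) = l*(l - 1)*(l)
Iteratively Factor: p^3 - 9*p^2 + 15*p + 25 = (p - 5)*(p^2 - 4*p - 5) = (p - 5)^2*(p + 1)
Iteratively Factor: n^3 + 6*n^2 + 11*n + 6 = (n + 2)*(n^2 + 4*n + 3) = (n + 2)*(n + 3)*(n + 1)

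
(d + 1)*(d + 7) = d^2 + 8*d + 7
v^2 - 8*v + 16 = (v - 4)^2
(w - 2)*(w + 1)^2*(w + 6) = w^4 + 6*w^3 - 3*w^2 - 20*w - 12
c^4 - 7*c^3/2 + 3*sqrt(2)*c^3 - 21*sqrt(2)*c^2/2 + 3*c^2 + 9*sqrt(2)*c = c*(c - 2)*(c - 3/2)*(c + 3*sqrt(2))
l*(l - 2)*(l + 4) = l^3 + 2*l^2 - 8*l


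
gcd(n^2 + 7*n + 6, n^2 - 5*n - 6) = n + 1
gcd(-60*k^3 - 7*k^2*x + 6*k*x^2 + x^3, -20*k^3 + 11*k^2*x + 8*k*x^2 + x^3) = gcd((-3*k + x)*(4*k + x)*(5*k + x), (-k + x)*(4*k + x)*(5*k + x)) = 20*k^2 + 9*k*x + x^2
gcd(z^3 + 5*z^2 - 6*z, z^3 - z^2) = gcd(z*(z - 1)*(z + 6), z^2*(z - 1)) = z^2 - z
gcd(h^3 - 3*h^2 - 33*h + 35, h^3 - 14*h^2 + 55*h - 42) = h^2 - 8*h + 7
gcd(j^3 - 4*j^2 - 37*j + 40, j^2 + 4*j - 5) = j^2 + 4*j - 5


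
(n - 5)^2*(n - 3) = n^3 - 13*n^2 + 55*n - 75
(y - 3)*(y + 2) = y^2 - y - 6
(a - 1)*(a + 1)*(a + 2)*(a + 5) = a^4 + 7*a^3 + 9*a^2 - 7*a - 10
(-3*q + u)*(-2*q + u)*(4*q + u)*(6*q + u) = 144*q^4 - 60*q^3*u - 20*q^2*u^2 + 5*q*u^3 + u^4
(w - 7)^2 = w^2 - 14*w + 49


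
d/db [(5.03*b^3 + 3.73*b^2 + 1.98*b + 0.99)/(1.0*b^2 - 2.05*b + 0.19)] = (5.03*b^4 - 20.623*b^3 - 6.7594*b^2 - 0.5626*b + 2.4057)/(1.0*b^4 - 4.1*b^3 + 4.5825*b^2 - 0.779*b + 0.0361)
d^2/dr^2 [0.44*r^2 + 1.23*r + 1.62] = 0.880000000000000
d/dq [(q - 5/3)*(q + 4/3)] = 2*q - 1/3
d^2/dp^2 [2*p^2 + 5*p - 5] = 4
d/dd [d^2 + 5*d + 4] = 2*d + 5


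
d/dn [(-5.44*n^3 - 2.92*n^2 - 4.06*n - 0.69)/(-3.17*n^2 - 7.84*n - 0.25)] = (17.2448*n^4 + 85.2992*n^3 + 14.1026*n^2 - 2.9146*n - 4.3946)/(10.0489*n^4 + 49.7056*n^3 + 63.0506*n^2 + 3.92*n + 0.0625)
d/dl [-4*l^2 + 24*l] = 24 - 8*l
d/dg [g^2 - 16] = 2*g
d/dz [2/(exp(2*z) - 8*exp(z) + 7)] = 4*(4 - exp(z))*exp(z)/(exp(2*z) - 8*exp(z) + 7)^2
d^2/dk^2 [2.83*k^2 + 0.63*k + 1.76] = 5.66000000000000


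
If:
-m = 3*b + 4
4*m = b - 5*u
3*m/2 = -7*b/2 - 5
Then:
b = -1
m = -1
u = 3/5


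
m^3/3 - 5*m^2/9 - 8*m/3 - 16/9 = (m/3 + 1/3)*(m - 4)*(m + 4/3)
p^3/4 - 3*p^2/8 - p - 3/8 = (p/4 + 1/4)*(p - 3)*(p + 1/2)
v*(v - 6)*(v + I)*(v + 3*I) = v^4 - 6*v^3 + 4*I*v^3 - 3*v^2 - 24*I*v^2 + 18*v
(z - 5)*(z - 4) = z^2 - 9*z + 20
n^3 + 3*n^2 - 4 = (n - 1)*(n + 2)^2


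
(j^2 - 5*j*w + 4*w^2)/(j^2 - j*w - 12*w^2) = (j - w)/(j + 3*w)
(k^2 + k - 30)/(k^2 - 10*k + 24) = (k^2 + k - 30)/(k^2 - 10*k + 24)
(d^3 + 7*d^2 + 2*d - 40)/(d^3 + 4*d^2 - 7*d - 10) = (d + 4)/(d + 1)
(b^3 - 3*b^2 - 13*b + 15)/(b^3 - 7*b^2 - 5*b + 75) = (b - 1)/(b - 5)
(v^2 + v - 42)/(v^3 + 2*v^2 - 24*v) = (v^2 + v - 42)/(v*(v^2 + 2*v - 24))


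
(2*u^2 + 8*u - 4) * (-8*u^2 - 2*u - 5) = -16*u^4 - 68*u^3 + 6*u^2 - 32*u + 20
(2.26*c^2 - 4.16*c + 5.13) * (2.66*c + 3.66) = 6.0116*c^3 - 2.794*c^2 - 1.5798*c + 18.7758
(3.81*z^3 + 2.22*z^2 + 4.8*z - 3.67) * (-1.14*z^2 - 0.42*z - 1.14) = -4.3434*z^5 - 4.131*z^4 - 10.7478*z^3 - 0.363*z^2 - 3.9306*z + 4.1838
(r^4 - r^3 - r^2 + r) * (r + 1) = r^5 - 2*r^3 + r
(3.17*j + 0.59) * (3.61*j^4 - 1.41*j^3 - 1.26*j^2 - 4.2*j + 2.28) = 11.4437*j^5 - 2.3398*j^4 - 4.8261*j^3 - 14.0574*j^2 + 4.7496*j + 1.3452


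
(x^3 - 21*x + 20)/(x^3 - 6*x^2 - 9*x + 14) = (x^2 + x - 20)/(x^2 - 5*x - 14)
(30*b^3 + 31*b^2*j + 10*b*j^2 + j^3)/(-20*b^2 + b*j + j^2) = (-6*b^2 - 5*b*j - j^2)/(4*b - j)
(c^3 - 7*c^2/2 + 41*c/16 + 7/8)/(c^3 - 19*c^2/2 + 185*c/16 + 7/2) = (c - 2)/(c - 8)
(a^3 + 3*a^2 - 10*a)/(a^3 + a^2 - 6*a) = (a + 5)/(a + 3)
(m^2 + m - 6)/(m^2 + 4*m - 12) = (m + 3)/(m + 6)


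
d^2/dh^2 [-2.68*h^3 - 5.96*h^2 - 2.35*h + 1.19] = -16.08*h - 11.92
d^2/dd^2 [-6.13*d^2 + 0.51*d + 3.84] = -12.2600000000000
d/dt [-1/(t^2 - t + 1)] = (2*t - 1)/(t^2 - t + 1)^2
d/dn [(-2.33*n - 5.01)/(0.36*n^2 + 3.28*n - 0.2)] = (0.8388*n^2 + 3.6072*n + 16.8988)/(0.1296*n^4 + 2.3616*n^3 + 10.6144*n^2 - 1.312*n + 0.04)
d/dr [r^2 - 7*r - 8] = 2*r - 7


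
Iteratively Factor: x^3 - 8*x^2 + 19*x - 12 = (x - 3)*(x^2 - 5*x + 4) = (x - 3)*(x - 1)*(x - 4)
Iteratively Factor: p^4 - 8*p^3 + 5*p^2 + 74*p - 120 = (p - 2)*(p^3 - 6*p^2 - 7*p + 60) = (p - 2)*(p + 3)*(p^2 - 9*p + 20) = (p - 5)*(p - 2)*(p + 3)*(p - 4)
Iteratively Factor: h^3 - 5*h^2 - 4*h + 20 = (h - 2)*(h^2 - 3*h - 10) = (h - 5)*(h - 2)*(h + 2)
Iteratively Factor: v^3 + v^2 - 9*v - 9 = (v + 1)*(v^2 - 9) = (v - 3)*(v + 1)*(v + 3)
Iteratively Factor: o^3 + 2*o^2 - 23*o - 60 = (o + 3)*(o^2 - o - 20) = (o + 3)*(o + 4)*(o - 5)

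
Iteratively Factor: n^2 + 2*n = (n)*(n + 2)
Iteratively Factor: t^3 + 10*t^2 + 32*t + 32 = (t + 4)*(t^2 + 6*t + 8) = (t + 2)*(t + 4)*(t + 4)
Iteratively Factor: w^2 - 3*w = (w - 3)*(w)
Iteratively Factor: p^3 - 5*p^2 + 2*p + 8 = (p - 2)*(p^2 - 3*p - 4) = (p - 2)*(p + 1)*(p - 4)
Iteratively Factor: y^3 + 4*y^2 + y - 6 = (y + 3)*(y^2 + y - 2) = (y + 2)*(y + 3)*(y - 1)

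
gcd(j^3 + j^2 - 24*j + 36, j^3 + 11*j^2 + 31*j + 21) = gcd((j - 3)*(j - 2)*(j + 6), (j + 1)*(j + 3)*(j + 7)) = 1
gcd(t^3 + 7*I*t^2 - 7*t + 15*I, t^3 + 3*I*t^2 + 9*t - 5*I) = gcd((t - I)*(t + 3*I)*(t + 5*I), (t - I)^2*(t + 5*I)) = t^2 + 4*I*t + 5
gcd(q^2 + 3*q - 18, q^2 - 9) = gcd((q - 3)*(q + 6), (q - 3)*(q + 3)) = q - 3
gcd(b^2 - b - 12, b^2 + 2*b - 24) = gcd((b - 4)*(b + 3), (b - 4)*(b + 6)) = b - 4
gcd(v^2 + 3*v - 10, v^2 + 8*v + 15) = v + 5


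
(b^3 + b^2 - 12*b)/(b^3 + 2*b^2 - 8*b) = (b - 3)/(b - 2)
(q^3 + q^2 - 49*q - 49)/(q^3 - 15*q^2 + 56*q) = (q^2 + 8*q + 7)/(q*(q - 8))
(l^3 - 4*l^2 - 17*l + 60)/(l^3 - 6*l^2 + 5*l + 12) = (l^2 - l - 20)/(l^2 - 3*l - 4)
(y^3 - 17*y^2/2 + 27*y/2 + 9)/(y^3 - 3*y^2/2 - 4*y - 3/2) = (y - 6)/(y + 1)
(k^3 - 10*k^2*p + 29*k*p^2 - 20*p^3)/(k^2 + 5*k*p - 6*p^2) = (k^2 - 9*k*p + 20*p^2)/(k + 6*p)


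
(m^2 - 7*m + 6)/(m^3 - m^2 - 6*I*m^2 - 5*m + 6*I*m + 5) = (m - 6)/(m^2 - 6*I*m - 5)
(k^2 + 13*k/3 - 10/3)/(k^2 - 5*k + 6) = (3*k^2 + 13*k - 10)/(3*(k^2 - 5*k + 6))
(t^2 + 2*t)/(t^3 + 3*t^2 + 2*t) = 1/(t + 1)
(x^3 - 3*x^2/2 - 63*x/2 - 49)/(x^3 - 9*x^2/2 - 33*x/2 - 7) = (2*x + 7)/(2*x + 1)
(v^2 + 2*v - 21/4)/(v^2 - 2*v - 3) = (-v^2 - 2*v + 21/4)/(-v^2 + 2*v + 3)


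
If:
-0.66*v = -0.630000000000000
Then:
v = 0.95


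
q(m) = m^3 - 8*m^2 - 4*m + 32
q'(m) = 3*m^2 - 16*m - 4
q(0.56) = 27.43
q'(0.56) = -12.02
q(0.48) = 28.35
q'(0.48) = -10.99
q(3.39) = -34.54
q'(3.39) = -23.76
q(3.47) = -36.43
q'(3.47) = -23.40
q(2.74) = -18.45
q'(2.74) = -25.32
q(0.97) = 21.51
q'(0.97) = -16.70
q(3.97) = -47.40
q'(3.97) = -20.24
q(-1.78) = 8.13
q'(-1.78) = 33.99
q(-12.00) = -2800.00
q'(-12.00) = 620.00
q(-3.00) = -55.00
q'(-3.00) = 71.00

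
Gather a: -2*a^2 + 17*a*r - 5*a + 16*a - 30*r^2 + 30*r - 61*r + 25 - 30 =-2*a^2 + a*(17*r + 11) - 30*r^2 - 31*r - 5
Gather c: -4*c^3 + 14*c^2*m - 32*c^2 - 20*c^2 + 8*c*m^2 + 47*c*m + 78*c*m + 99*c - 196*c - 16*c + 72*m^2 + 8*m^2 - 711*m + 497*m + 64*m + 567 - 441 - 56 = -4*c^3 + c^2*(14*m - 52) + c*(8*m^2 + 125*m - 113) + 80*m^2 - 150*m + 70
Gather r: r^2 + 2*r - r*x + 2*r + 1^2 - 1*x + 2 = r^2 + r*(4 - x) - x + 3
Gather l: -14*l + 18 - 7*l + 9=27 - 21*l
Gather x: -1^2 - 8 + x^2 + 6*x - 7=x^2 + 6*x - 16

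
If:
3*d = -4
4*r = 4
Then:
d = -4/3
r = 1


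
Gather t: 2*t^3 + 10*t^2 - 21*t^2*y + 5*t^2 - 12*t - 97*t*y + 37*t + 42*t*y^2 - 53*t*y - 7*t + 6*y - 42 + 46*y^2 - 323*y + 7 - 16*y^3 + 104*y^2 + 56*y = 2*t^3 + t^2*(15 - 21*y) + t*(42*y^2 - 150*y + 18) - 16*y^3 + 150*y^2 - 261*y - 35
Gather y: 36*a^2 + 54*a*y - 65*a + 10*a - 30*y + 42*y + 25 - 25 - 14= 36*a^2 - 55*a + y*(54*a + 12) - 14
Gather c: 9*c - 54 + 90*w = 9*c + 90*w - 54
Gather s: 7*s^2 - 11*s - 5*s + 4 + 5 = 7*s^2 - 16*s + 9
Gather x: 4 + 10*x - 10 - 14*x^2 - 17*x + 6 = -14*x^2 - 7*x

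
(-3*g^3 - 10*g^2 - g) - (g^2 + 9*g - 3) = -3*g^3 - 11*g^2 - 10*g + 3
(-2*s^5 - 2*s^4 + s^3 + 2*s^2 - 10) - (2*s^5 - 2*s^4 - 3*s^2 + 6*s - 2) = -4*s^5 + s^3 + 5*s^2 - 6*s - 8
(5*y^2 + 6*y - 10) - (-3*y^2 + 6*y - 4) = 8*y^2 - 6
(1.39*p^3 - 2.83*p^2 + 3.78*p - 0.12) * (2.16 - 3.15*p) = -4.3785*p^4 + 11.9169*p^3 - 18.0198*p^2 + 8.5428*p - 0.2592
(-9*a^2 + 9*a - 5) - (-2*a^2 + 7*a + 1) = -7*a^2 + 2*a - 6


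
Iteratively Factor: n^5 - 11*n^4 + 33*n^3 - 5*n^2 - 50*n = (n - 5)*(n^4 - 6*n^3 + 3*n^2 + 10*n) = n*(n - 5)*(n^3 - 6*n^2 + 3*n + 10) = n*(n - 5)*(n + 1)*(n^2 - 7*n + 10) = n*(n - 5)*(n - 2)*(n + 1)*(n - 5)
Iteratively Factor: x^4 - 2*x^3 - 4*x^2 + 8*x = (x - 2)*(x^3 - 4*x) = (x - 2)^2*(x^2 + 2*x) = x*(x - 2)^2*(x + 2)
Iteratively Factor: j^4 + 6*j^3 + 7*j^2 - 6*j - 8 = (j - 1)*(j^3 + 7*j^2 + 14*j + 8) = (j - 1)*(j + 1)*(j^2 + 6*j + 8) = (j - 1)*(j + 1)*(j + 4)*(j + 2)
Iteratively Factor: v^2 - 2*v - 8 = (v - 4)*(v + 2)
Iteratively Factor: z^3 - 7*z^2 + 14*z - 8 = (z - 2)*(z^2 - 5*z + 4) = (z - 4)*(z - 2)*(z - 1)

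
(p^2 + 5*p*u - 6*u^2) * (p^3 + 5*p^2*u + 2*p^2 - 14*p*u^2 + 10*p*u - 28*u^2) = p^5 + 10*p^4*u + 2*p^4 + 5*p^3*u^2 + 20*p^3*u - 100*p^2*u^3 + 10*p^2*u^2 + 84*p*u^4 - 200*p*u^3 + 168*u^4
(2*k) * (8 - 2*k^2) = -4*k^3 + 16*k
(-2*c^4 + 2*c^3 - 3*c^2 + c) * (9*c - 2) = -18*c^5 + 22*c^4 - 31*c^3 + 15*c^2 - 2*c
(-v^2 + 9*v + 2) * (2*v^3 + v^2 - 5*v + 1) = -2*v^5 + 17*v^4 + 18*v^3 - 44*v^2 - v + 2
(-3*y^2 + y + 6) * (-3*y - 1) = 9*y^3 - 19*y - 6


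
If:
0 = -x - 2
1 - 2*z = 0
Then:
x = -2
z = 1/2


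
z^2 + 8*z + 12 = (z + 2)*(z + 6)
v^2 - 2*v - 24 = (v - 6)*(v + 4)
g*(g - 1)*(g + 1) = g^3 - g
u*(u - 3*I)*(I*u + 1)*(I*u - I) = -u^4 + u^3 + 4*I*u^3 + 3*u^2 - 4*I*u^2 - 3*u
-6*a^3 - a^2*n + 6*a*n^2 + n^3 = (-a + n)*(a + n)*(6*a + n)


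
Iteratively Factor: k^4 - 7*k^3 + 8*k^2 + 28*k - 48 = (k - 3)*(k^3 - 4*k^2 - 4*k + 16) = (k - 3)*(k - 2)*(k^2 - 2*k - 8) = (k - 3)*(k - 2)*(k + 2)*(k - 4)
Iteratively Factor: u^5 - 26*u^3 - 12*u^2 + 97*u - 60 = (u + 3)*(u^4 - 3*u^3 - 17*u^2 + 39*u - 20) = (u + 3)*(u + 4)*(u^3 - 7*u^2 + 11*u - 5) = (u - 1)*(u + 3)*(u + 4)*(u^2 - 6*u + 5) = (u - 1)^2*(u + 3)*(u + 4)*(u - 5)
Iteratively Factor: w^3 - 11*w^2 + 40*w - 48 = (w - 3)*(w^2 - 8*w + 16) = (w - 4)*(w - 3)*(w - 4)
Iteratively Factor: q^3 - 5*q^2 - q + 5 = (q - 5)*(q^2 - 1) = (q - 5)*(q - 1)*(q + 1)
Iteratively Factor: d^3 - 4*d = (d - 2)*(d^2 + 2*d) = d*(d - 2)*(d + 2)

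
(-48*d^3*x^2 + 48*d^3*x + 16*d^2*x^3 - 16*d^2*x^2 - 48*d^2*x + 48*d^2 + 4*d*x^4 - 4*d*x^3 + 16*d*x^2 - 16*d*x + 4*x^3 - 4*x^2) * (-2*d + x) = 96*d^4*x^2 - 96*d^4*x - 80*d^3*x^3 + 80*d^3*x^2 + 96*d^3*x - 96*d^3 + 8*d^2*x^4 - 8*d^2*x^3 - 80*d^2*x^2 + 80*d^2*x + 4*d*x^5 - 4*d*x^4 + 8*d*x^3 - 8*d*x^2 + 4*x^4 - 4*x^3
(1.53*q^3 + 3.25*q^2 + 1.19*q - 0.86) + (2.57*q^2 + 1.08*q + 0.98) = 1.53*q^3 + 5.82*q^2 + 2.27*q + 0.12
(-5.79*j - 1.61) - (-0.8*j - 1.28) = -4.99*j - 0.33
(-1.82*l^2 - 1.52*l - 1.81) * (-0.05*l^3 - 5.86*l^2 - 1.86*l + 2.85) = 0.091*l^5 + 10.7412*l^4 + 12.3829*l^3 + 8.2468*l^2 - 0.965399999999999*l - 5.1585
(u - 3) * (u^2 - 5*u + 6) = u^3 - 8*u^2 + 21*u - 18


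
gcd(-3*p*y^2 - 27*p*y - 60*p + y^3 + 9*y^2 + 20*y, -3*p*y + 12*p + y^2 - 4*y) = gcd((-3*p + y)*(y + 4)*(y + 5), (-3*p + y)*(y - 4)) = -3*p + y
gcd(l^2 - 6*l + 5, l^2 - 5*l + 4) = l - 1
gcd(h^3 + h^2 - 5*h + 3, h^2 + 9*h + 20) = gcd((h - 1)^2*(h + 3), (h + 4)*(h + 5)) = 1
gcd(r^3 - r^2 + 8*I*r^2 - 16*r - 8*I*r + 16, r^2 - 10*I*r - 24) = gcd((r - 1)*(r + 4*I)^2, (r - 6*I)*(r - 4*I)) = 1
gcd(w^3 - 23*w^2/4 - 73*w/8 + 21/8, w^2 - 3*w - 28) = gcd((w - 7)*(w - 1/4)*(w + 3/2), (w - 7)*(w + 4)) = w - 7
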